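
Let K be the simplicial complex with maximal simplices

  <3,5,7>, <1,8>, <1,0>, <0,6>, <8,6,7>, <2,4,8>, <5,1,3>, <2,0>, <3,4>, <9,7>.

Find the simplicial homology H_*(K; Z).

Take the total order 0 < 1 < 2 < 3 < 4 < 5 < 6 < 7 < 8 < 9 on the vertex set. Then K (dimension 2) consists of the simplices:

  0-simplices (10): [0], [1], [2], [3], [4], [5], [6], [7], [8], [9]
  1-simplices (17): [0,1], [0,2], [0,6], [1,3], [1,5], [1,8], [2,4], [2,8], [3,4], [3,5], [3,7], [4,8], [5,7], [6,7], [6,8], [7,8], [7,9]
  2-simplices (4): [1,3,5], [2,4,8], [3,5,7], [6,7,8]

Hence C_0 ≅ Z^10, C_1 ≅ Z^17, C_2 ≅ Z^4.

The boundary map ∂_1: C_1 → C_0 sends each edge [p,q] (with p < q) to q − p. For instance
  ∂[3,7] = [7] − [3].
The 10×17 boundary matrix has rank 9 and Smith normal form diag(1,1,1,1,1,1,1,1,1).

∂_2: C_2 → C_1 sends each 2-simplex [p,q,r] to [q,r] − [p,r] + [p,q]. For instance
  ∂[2,4,8] = [4,8] − [2,8] + [2,4],
  ∂[3,5,7] = [5,7] − [3,7] + [3,5].
The 17×4 boundary matrix has rank 4 and Smith normal form diag(1,1,1,1).

Now H_k = ker ∂_k / im ∂_{k+1}, so:

  H_0: rank C_0 − rank ∂_1 = 10 − 9 = 1, and the invariant factors of ∂_1 are all 1, so H_0 = Z.
  H_1: rank ker ∂_1 − rank ∂_2 = (17 − 9) − 4 = 4, and the invariant factors of ∂_2 are all 1, so H_1 = Z^4.
  H_2: rank ker ∂_2 − rank ∂_3 = (4 − 4) − 0 = 0, and there is no ∂_3, so H_2 = 0.

As a check, the Euler characteristic is 10 − 17 + 4 = -3, which agrees with 1 − 4 + 0 = -3.

H_0 ≅ Z,  H_1 ≅ Z^4,  H_2 = 0.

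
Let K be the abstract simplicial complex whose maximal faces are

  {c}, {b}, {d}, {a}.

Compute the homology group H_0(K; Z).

Order the vertices as a < b < c < d. Listing each simplex with vertices in this order, K has dimension 0 with simplices:

  0-simplices (4): a, b, c, d

Hence C_0 ≅ Z^4.

Reading off H_k = ker ∂_k / im ∂_{k+1}:

  H_0: rank C_0 − rank ∂_1 = 4 − 0 = 4, and there is no ∂_1, so H_0 ≅ Z^4.

H_0 = Z^4.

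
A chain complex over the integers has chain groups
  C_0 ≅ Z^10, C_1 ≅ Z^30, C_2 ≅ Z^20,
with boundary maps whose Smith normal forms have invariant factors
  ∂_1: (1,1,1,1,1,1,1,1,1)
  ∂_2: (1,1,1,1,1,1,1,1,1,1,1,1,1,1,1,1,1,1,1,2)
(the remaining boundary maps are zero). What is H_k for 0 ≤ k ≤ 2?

H_0 ≅ Z,  H_1 ≅ Z × Z/2,  H_2 = 0.

H_0: b_0 = 10 − 0 − 9 = 1; torsion from ∂_1 factors > 1: none. So H_0 ≅ Z.
H_1: b_1 = 30 − 9 − 20 = 1; torsion from ∂_2 factors > 1: [2]. So H_1 ≅ Z × Z/2.
H_2: b_2 = 20 − 20 − 0 = 0; torsion from ∂_3 factors > 1: none. So H_2 ≅ 0.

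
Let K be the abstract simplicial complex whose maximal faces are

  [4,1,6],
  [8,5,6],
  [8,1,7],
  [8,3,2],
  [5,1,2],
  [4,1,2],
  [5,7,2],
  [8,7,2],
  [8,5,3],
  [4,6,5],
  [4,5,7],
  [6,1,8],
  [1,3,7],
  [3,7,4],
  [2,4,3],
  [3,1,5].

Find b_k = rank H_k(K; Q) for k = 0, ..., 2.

b_0 = 1, b_1 = 2, b_2 = 1.

Fix the vertex order 1 < 2 < 3 < 4 < 5 < 6 < 7 < 8 and write every simplex with vertices in increasing order. Then dim K = 2 and the simplices of K are:

  0-simplices (8): [1], [2], [3], [4], [5], [6], [7], [8]
  1-simplices (24): (24 of them)
  2-simplices (16): [1,2,4], [1,2,5], [1,3,5], [1,3,7], [1,4,6], [1,6,8], [1,7,8], [2,3,4], [2,3,8], [2,5,7], [2,7,8], [3,4,7], [3,5,8], [4,5,6], [4,5,7], [5,6,8]

so the chain groups are C_0 ≅ Z^8, C_1 ≅ Z^24, C_2 ≅ Z^16.

Boundary ∂_1: C_1 → C_0 sends each edge [p,q] (with p < q) to q − p. For instance
  ∂[1,4] = [4] − [1].
This gives a 8×24 integer matrix of rank 7; reducing to Smith normal form yields diagonal entries (1,1,1,1,1,1,1).

Boundary ∂_2: C_2 → C_1 sends each 2-simplex [p,q,r] to [q,r] − [p,r] + [p,q]. For instance
  ∂[2,3,4] = [3,4] − [2,4] + [2,3],
  ∂[2,3,8] = [3,8] − [2,8] + [2,3].
The 24×16 boundary matrix has rank 15 and Smith normal form diag(1,1,1,1,1,1,1,1,1,1,1,1,1,1,1).

Computing H_k = (kernel of ∂_k) / (image of ∂_{k+1}):

  H_0: rank C_0 − rank ∂_1 = 8 − 7 = 1, and the invariant factors of ∂_1 are all 1, so H_0 = Z.
  H_1: rank ker ∂_1 − rank ∂_2 = (24 − 7) − 15 = 2, and the invariant factors of ∂_2 are all 1, so H_1 = Z^2.
  H_2: rank ker ∂_2 − rank ∂_3 = (16 − 15) − 0 = 1, and there is no ∂_3, so H_2 = Z.

As a check, the Euler characteristic is 8 − 24 + 16 = 0, which agrees with 1 − 2 + 1 = 0.

Hence the Betti numbers are b_0 = 1, b_1 = 2, b_2 = 1.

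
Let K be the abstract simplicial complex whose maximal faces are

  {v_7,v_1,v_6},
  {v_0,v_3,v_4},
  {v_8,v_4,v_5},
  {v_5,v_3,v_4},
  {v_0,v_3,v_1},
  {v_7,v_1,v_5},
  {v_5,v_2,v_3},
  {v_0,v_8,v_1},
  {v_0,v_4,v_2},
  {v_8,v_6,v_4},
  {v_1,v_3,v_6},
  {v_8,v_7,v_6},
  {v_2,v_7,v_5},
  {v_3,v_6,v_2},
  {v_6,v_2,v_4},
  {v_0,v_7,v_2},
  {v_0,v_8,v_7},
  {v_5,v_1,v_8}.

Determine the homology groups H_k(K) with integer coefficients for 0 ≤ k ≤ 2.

H_0 ≅ Z,  H_1 ≅ Z ⊕ Z/2,  H_2 = 0.

We work with the vertex ordering v_0 < v_1 < v_2 < v_3 < v_4 < v_5 < v_6 < v_7 < v_8. The simplices of K, each written with vertices in increasing order, are:

  0-simplices (9): [v_0], [v_1], [v_2], [v_3], [v_4], [v_5], [v_6], [v_7], [v_8]
  1-simplices (27): (27 of them)
  2-simplices (18): (18 of them)

giving chain groups C_0 ≅ Z^9, C_1 ≅ Z^27, C_2 ≅ Z^18.

∂_1: C_1 → C_0 is given by ∂[p,q] = [q] − [p].
As a 9×27 matrix over Z this has rank 8, with invariant factors (1,1,1,1,1,1,1,1).

∂_2: C_2 → C_1 acts by ∂[p,q,r] = [q,r] − [p,r] + [p,q]. For instance
  ∂[v_4,v_5,v_8] = [v_5,v_8] − [v_4,v_8] + [v_4,v_5],
  ∂[v_0,v_7,v_8] = [v_7,v_8] − [v_0,v_8] + [v_0,v_7].
The resulting 27×18 matrix has rank 18, and its Smith normal form has invariant factors (1,1,1,1,1,1,1,1,1,1,1,1,1,1,1,1,1,2).

Now H_k = ker ∂_k / im ∂_{k+1}, so:

  H_0: rank C_0 − rank ∂_1 = 9 − 8 = 1, and the invariant factors of ∂_1 are all 1, so H_0 ≅ Z.
  H_1: rank ker ∂_1 − rank ∂_2 = (27 − 8) − 18 = 1, and ∂_2 has invariant factor 2 > 1, so H_1 ≅ Z ⊕ Z/2.
  H_2: rank ker ∂_2 − rank ∂_3 = (18 − 18) − 0 = 0, and there is no ∂_3, so H_2 ≅ 0.

As a check, the Euler characteristic is 9 − 27 + 18 = 0, which agrees with 1 − 1 + 0 = 0.
(K is a triangulation of the Klein bottle.)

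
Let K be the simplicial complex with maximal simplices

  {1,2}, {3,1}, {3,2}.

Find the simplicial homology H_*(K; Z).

We work with the vertex ordering 1 < 2 < 3. The simplices of K, each written with vertices in increasing order, are:

  0-simplices (3): [1], [2], [3]
  1-simplices (3): [1,2], [1,3], [2,3]

giving chain groups C_0 ≅ Z^3, C_1 ≅ Z^3.

∂_1: C_1 → C_0 sends each edge [p,q] (with p < q) to q − p.
The resulting 3×3 matrix has rank 2, and its Smith normal form has invariant factors (1,1).

Now H_k = ker ∂_k / im ∂_{k+1}, so:

  H_0: rank C_0 − rank ∂_1 = 3 − 2 = 1, and the invariant factors of ∂_1 are all 1, so H_0 = Z.
  H_1: rank ker ∂_1 − rank ∂_2 = (3 − 2) − 0 = 1, and there is no ∂_2, so H_1 = Z.

(K is a triangulation of the circle S^1.)

H_0 ≅ Z,  H_1 ≅ Z.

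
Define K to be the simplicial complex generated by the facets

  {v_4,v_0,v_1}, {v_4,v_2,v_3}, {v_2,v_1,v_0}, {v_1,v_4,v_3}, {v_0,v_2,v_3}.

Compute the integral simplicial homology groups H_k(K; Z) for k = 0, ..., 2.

H_0 = Z,  H_1 = Z,  H_2 = 0.

K has 5 vertices, 10 edges, 5 triangles.
rank ∂_0 = 0, rank ∂_1 = 4 ⇒ b_0 = 5 − 0 − 4 = 1; all invariant factors of ∂_1 are 1 so no torsion. So H_0 = Z.
rank ∂_1 = 4, rank ∂_2 = 5 ⇒ b_1 = 10 − 4 − 5 = 1; all invariant factors of ∂_2 are 1 so no torsion. So H_1 = Z.
rank ∂_2 = 5, rank ∂_3 = 0 ⇒ b_2 = 5 − 5 − 0 = 0. So H_2 = 0.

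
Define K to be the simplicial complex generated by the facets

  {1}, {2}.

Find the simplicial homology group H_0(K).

We work with the vertex ordering 1 < 2. The simplices of K, each written with vertices in increasing order, are:

  0-simplices (2): [1], [2]

giving chain groups C_0 ≅ Z^2.

Now H_k = ker ∂_k / im ∂_{k+1}, so:

  H_0: rank C_0 − rank ∂_1 = 2 − 0 = 2, and there is no ∂_1, so H_0 ≅ Z^2.

(K is a triangulation of a set of 2 points.)

H_0 ≅ Z^2.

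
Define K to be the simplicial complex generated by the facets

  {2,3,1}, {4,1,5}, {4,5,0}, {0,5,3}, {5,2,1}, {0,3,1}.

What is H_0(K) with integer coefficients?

H_0 = Z.

K has 6 vertices, 12 edges, 6 triangles.
rank ∂_0 = 0, rank ∂_1 = 5 ⇒ b_0 = 6 − 0 − 5 = 1; all invariant factors of ∂_1 are 1 so no torsion. So H_0 ≅ Z.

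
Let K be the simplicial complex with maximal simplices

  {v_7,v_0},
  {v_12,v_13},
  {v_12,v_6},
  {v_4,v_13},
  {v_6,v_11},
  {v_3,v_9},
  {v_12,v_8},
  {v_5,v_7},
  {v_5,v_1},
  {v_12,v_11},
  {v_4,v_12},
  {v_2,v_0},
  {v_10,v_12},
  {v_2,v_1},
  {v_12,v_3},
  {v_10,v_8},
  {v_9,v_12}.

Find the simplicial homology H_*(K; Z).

Fix the vertex order v_0 < v_1 < v_2 < v_3 < v_4 < v_5 < v_6 < v_7 < v_8 < v_9 < v_10 < v_11 < v_12 < v_13 and write every simplex with vertices in increasing order. Then dim K = 1 and the simplices of K are:

  0-simplices (14): [v_0], [v_1], [v_2], [v_3], [v_4], [v_5], [v_6], [v_7], [v_8], [v_9], [v_10], [v_11], [v_12], [v_13]
  1-simplices (17): (17 of them)

giving chain groups C_0 ≅ Z^14, C_1 ≅ Z^17.

The boundary map ∂_1: C_1 → C_0 maps an edge to its endpoints' difference, ∂[p,q] = q − p. For instance
  ∂[v_4,v_12] = [v_12] − [v_4].
As a 14×17 matrix over Z this has rank 12, with invariant factors (1,1,1,1,1,1,1,1,1,1,1,1).

Computing H_k = (kernel of ∂_k) / (image of ∂_{k+1}):

  H_0: rank C_0 − rank ∂_1 = 14 − 12 = 2, and the invariant factors of ∂_1 are all 1, so H_0 ≅ Z^2.
  H_1: rank ker ∂_1 − rank ∂_2 = (17 − 12) − 0 = 5, and there is no ∂_2, so H_1 ≅ Z^5.

As a check, the Euler characteristic is 14 − 17 = -3, which agrees with 2 − 5 = -3.

H_0 = Z^2,  H_1 = Z^5.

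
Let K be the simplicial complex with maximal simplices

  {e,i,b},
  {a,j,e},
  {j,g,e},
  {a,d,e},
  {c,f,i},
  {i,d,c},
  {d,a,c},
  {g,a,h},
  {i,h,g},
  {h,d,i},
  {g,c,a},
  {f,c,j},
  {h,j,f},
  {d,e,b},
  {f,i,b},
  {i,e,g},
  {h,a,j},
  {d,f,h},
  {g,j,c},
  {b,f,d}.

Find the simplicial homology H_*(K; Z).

We work with the vertex ordering a < b < c < d < e < f < g < h < i < j. The simplices of K, each written with vertices in increasing order, are:

  0-simplices (10): a, b, c, d, e, f, g, h, i, j
  1-simplices (30): ac, ad, ae, ag, ah, aj, bd, be, bf, bi, cd, cf, cg, ci, cj, de, df, dh, di, eg, ei, ej, fh, fi, fj, gh, gi, gj, hi, hj
  2-simplices (20): acd, acg, ade, aej, agh, ahj, bde, bdf, bei, bfi, cdi, cfi, cfj, cgj, dfh, dhi, egi, egj, fhj, ghi

Hence C_0 ≅ Z^10, C_1 ≅ Z^30, C_2 ≅ Z^20.

∂_1: C_1 → C_0 sends each edge [p,q] (with p < q) to q − p. For instance
  ∂ac = c − a.
The 10×30 boundary matrix has rank 9 and Smith normal form diag(1,1,1,1,1,1,1,1,1).

∂_2: C_2 → C_1 sends each 2-simplex [p,q,r] to [q,r] − [p,r] + [p,q]. For instance
  ∂cdi = di − ci + cd,
  ∂bfi = fi − bi + bf.
The resulting 30×20 matrix has rank 20, and its Smith normal form has invariant factors (1,1,1,1,1,1,1,1,1,1,1,1,1,1,1,1,1,1,1,2).

From H_k ≅ ker(∂_k) / im(∂_{k+1}) we obtain:

  H_0: rank C_0 − rank ∂_1 = 10 − 9 = 1, and the invariant factors of ∂_1 are all 1, so H_0 ≅ Z.
  H_1: rank ker ∂_1 − rank ∂_2 = (30 − 9) − 20 = 1, and ∂_2 has invariant factor 2 > 1, so H_1 ≅ Z ⊕ Z/2.
  H_2: rank ker ∂_2 − rank ∂_3 = (20 − 20) − 0 = 0, and there is no ∂_3, so H_2 ≅ 0.

As a check, the Euler characteristic is 10 − 30 + 20 = 0, which agrees with 1 − 1 + 0 = 0.

H_0 = Z,  H_1 = Z ⊕ Z/2,  H_2 = 0.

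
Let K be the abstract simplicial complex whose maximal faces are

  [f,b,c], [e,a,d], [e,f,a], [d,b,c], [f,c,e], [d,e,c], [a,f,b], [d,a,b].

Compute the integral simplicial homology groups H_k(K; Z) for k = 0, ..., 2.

H_0 = Z,  H_1 = 0,  H_2 = Z.

Take the total order a < b < c < d < e < f on the vertex set. Then K (dimension 2) consists of the simplices:

  0-simplices (6): a, b, c, d, e, f
  1-simplices (12): ab, ad, ae, af, bc, bd, bf, cd, ce, cf, de, ef
  2-simplices (8): abd, abf, ade, aef, bcd, bcf, cde, cef

giving chain groups C_0 ≅ Z^6, C_1 ≅ Z^12, C_2 ≅ Z^8.

Boundary ∂_1: C_1 → C_0 maps an edge to its endpoints' difference, ∂[p,q] = q − p. For instance
  ∂ef = f − e.
This gives a 6×12 integer matrix of rank 5; reducing to Smith normal form yields diagonal entries (1,1,1,1,1).

The boundary map ∂_2: C_2 → C_1 maps a triangle to the signed sum of its edges. For instance
  ∂abf = bf − af + ab,
  ∂cef = ef − cf + ce.
The 12×8 boundary matrix has rank 7 and Smith normal form diag(1,1,1,1,1,1,1).

Reading off H_k = ker ∂_k / im ∂_{k+1}:

  H_0: rank C_0 − rank ∂_1 = 6 − 5 = 1, and the invariant factors of ∂_1 are all 1, so H_0 = Z.
  H_1: rank ker ∂_1 − rank ∂_2 = (12 − 5) − 7 = 0, and the invariant factors of ∂_2 are all 1, so H_1 = 0.
  H_2: rank ker ∂_2 − rank ∂_3 = (8 − 7) − 0 = 1, and there is no ∂_3, so H_2 = Z.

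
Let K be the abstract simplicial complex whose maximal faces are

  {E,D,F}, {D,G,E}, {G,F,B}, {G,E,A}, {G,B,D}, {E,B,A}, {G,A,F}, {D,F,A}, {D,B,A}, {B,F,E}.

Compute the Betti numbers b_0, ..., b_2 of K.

b_0 = 1, b_1 = 0, b_2 = 0.

We work with the vertex ordering A < B < D < E < F < G. The simplices of K, each written with vertices in increasing order, are:

  0-simplices (6): A, B, D, E, F, G
  1-simplices (15): AB, AD, AE, AF, AG, BD, BE, BF, BG, DE, DF, DG, EF, EG, FG
  2-simplices (10): ABD, ABE, ADF, AEG, AFG, BDG, BEF, BFG, DEF, DEG

so the chain groups are C_0 ≅ Z^6, C_1 ≅ Z^15, C_2 ≅ Z^10.

Boundary ∂_1: C_1 → C_0 sends each edge [p,q] (with p < q) to q − p. For instance
  ∂BE = E − B.
The 6×15 boundary matrix has rank 5 and Smith normal form diag(1,1,1,1,1).

Boundary ∂_2: C_2 → C_1 sends each 2-simplex [p,q,r] to [q,r] − [p,r] + [p,q]. For instance
  ∂AFG = FG − AG + AF,
  ∂ABD = BD − AD + AB.
The resulting 15×10 matrix has rank 10, and its Smith normal form has invariant factors (1,1,1,1,1,1,1,1,1,2).

From H_k ≅ ker(∂_k) / im(∂_{k+1}) we obtain:

  H_0: rank C_0 − rank ∂_1 = 6 − 5 = 1, and the invariant factors of ∂_1 are all 1, so H_0 ≅ Z.
  H_1: rank ker ∂_1 − rank ∂_2 = (15 − 5) − 10 = 0, and ∂_2 has invariant factor 2 > 1, so H_1 ≅ Z_2.
  H_2: rank ker ∂_2 − rank ∂_3 = (10 − 10) − 0 = 0, and there is no ∂_3, so H_2 ≅ 0.

As a check, the Euler characteristic is 6 − 15 + 10 = 1, which agrees with 1 − 0 + 0 = 1.

Hence the Betti numbers are b_0 = 1, b_1 = 0, b_2 = 0.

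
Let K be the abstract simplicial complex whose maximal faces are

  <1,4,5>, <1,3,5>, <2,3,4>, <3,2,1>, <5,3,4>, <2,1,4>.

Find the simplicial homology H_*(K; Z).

Order the vertices as 1 < 2 < 3 < 4 < 5. Listing each simplex with vertices in this order, K has dimension 2 with simplices:

  0-simplices (5): [1], [2], [3], [4], [5]
  1-simplices (9): [1,2], [1,3], [1,4], [1,5], [2,3], [2,4], [3,4], [3,5], [4,5]
  2-simplices (6): [1,2,3], [1,2,4], [1,3,5], [1,4,5], [2,3,4], [3,4,5]

so the chain groups are C_0 ≅ Z^5, C_1 ≅ Z^9, C_2 ≅ Z^6.

∂_1: C_1 → C_0 sends each edge [p,q] (with p < q) to q − p.
The 5×9 boundary matrix has rank 4 and Smith normal form diag(1,1,1,1).

∂_2: C_2 → C_1 maps a triangle to the signed sum of its edges. For instance
  ∂[1,4,5] = [4,5] − [1,5] + [1,4],
  ∂[1,3,5] = [3,5] − [1,5] + [1,3].
As a 9×6 matrix over Z this has rank 5, with invariant factors (1,1,1,1,1).

Now H_k = ker ∂_k / im ∂_{k+1}, so:

  H_0: rank C_0 − rank ∂_1 = 5 − 4 = 1, and the invariant factors of ∂_1 are all 1, so H_0 = Z.
  H_1: rank ker ∂_1 − rank ∂_2 = (9 − 4) − 5 = 0, and the invariant factors of ∂_2 are all 1, so H_1 = 0.
  H_2: rank ker ∂_2 − rank ∂_3 = (6 − 5) − 0 = 1, and there is no ∂_3, so H_2 = Z.

H_0 ≅ Z,  H_1 = 0,  H_2 ≅ Z.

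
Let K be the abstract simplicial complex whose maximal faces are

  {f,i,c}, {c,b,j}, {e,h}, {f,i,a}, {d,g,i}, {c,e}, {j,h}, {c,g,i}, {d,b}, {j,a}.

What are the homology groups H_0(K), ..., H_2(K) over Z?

H_0 ≅ Z,  H_1 ≅ Z^3,  H_2 = 0.

K has 10 vertices, 17 edges, 5 triangles.
rank ∂_0 = 0, rank ∂_1 = 9 ⇒ b_0 = 10 − 0 − 9 = 1; all invariant factors of ∂_1 are 1 so no torsion. So H_0 ≅ Z.
rank ∂_1 = 9, rank ∂_2 = 5 ⇒ b_1 = 17 − 9 − 5 = 3; all invariant factors of ∂_2 are 1 so no torsion. So H_1 ≅ Z^3.
rank ∂_2 = 5, rank ∂_3 = 0 ⇒ b_2 = 5 − 5 − 0 = 0. So H_2 ≅ 0.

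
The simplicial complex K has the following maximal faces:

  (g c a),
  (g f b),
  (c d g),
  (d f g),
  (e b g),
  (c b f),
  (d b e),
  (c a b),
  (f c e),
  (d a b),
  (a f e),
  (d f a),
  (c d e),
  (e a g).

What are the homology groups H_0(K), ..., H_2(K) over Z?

We work with the vertex ordering a < b < c < d < e < f < g. The simplices of K, each written with vertices in increasing order, are:

  0-simplices (7): a, b, c, d, e, f, g
  1-simplices (21): ab, ac, ad, ae, af, ag, bc, bd, be, bf, bg, cd, ce, cf, cg, de, df, dg, ef, eg, fg
  2-simplices (14): abc, abd, acg, adf, aef, aeg, bcf, bde, beg, bfg, cde, cdg, cef, dfg

so the chain groups are C_0 ≅ Z^7, C_1 ≅ Z^21, C_2 ≅ Z^14.

The boundary map ∂_1: C_1 → C_0 is given by ∂[p,q] = [q] − [p].
The 7×21 boundary matrix has rank 6 and Smith normal form diag(1,1,1,1,1,1).

Boundary ∂_2: C_2 → C_1 acts by ∂[p,q,r] = [q,r] − [p,r] + [p,q]. For instance
  ∂aef = ef − af + ae,
  ∂beg = eg − bg + be.
This gives a 21×14 integer matrix of rank 13; reducing to Smith normal form yields diagonal entries (1,1,1,1,1,1,1,1,1,1,1,1,1).

Now H_k = ker ∂_k / im ∂_{k+1}, so:

  H_0: rank C_0 − rank ∂_1 = 7 − 6 = 1, and the invariant factors of ∂_1 are all 1, so H_0 = Z.
  H_1: rank ker ∂_1 − rank ∂_2 = (21 − 6) − 13 = 2, and the invariant factors of ∂_2 are all 1, so H_1 = Z^2.
  H_2: rank ker ∂_2 − rank ∂_3 = (14 − 13) − 0 = 1, and there is no ∂_3, so H_2 = Z.

As a check, the Euler characteristic is 7 − 21 + 14 = 0, which agrees with 1 − 2 + 1 = 0.

H_0 = Z,  H_1 = Z^2,  H_2 = Z.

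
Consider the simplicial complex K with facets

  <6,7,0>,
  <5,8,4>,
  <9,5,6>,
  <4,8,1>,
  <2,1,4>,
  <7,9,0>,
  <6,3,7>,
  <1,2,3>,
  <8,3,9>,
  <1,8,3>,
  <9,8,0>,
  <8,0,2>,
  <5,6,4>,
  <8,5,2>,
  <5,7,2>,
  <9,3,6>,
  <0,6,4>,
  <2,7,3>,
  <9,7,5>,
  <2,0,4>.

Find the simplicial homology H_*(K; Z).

H_0 = Z,  H_1 = Z ⊕ Z/2,  H_2 = 0.

Order the vertices as 0 < 1 < 2 < 3 < 4 < 5 < 6 < 7 < 8 < 9. Listing each simplex with vertices in this order, K has dimension 2 with simplices:

  0-simplices (10): [0], [1], [2], [3], [4], [5], [6], [7], [8], [9]
  1-simplices (30): (30 of them)
  2-simplices (20): (20 of them)

so the chain groups are C_0 ≅ Z^10, C_1 ≅ Z^30, C_2 ≅ Z^20.

Boundary ∂_1: C_1 → C_0 maps an edge to its endpoints' difference, ∂[p,q] = q − p. For instance
  ∂[1,3] = [3] − [1].
This gives a 10×30 integer matrix of rank 9; reducing to Smith normal form yields diagonal entries (1,1,1,1,1,1,1,1,1).

Boundary ∂_2: C_2 → C_1 sends each 2-simplex [p,q,r] to [q,r] − [p,r] + [p,q]. For instance
  ∂[3,8,9] = [8,9] − [3,9] + [3,8],
  ∂[2,3,7] = [3,7] − [2,7] + [2,3].
The 30×20 boundary matrix has rank 20 and Smith normal form diag(1,1,1,1,1,1,1,1,1,1,1,1,1,1,1,1,1,1,1,2).

Reading off H_k = ker ∂_k / im ∂_{k+1}:

  H_0: rank C_0 − rank ∂_1 = 10 − 9 = 1, and the invariant factors of ∂_1 are all 1, so H_0 = Z.
  H_1: rank ker ∂_1 − rank ∂_2 = (30 − 9) − 20 = 1, and ∂_2 has invariant factor 2 > 1, so H_1 = Z ⊕ Z/2.
  H_2: rank ker ∂_2 − rank ∂_3 = (20 − 20) − 0 = 0, and there is no ∂_3, so H_2 = 0.

As a check, the Euler characteristic is 10 − 30 + 20 = 0, which agrees with 1 − 1 + 0 = 0.
(K is a triangulation of the Klein bottle.)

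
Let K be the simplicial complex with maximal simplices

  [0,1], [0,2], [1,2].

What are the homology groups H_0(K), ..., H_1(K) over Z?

We work with the vertex ordering 0 < 1 < 2. The simplices of K, each written with vertices in increasing order, are:

  0-simplices (3): [0], [1], [2]
  1-simplices (3): [0,1], [0,2], [1,2]

Hence C_0 ≅ Z^3, C_1 ≅ Z^3.

The boundary map ∂_1: C_1 → C_0 is given by ∂[p,q] = [q] − [p].
The 3×3 boundary matrix has rank 2 and Smith normal form diag(1,1).

From H_k ≅ ker(∂_k) / im(∂_{k+1}) we obtain:

  H_0: rank C_0 − rank ∂_1 = 3 − 2 = 1, and the invariant factors of ∂_1 are all 1, so H_0 ≅ Z.
  H_1: rank ker ∂_1 − rank ∂_2 = (3 − 2) − 0 = 1, and there is no ∂_2, so H_1 ≅ Z.

As a check, the Euler characteristic is 3 − 3 = 0, which agrees with 1 − 1 = 0.

H_0 ≅ Z,  H_1 ≅ Z.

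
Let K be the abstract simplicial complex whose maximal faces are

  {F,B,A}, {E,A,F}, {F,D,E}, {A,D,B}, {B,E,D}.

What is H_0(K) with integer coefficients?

We work with the vertex ordering A < B < D < E < F. The simplices of K, each written with vertices in increasing order, are:

  0-simplices (5): A, B, D, E, F
  1-simplices (10): AB, AD, AE, AF, BD, BE, BF, DE, DF, EF
  2-simplices (5): ABD, ABF, AEF, BDE, DEF

so the chain groups are C_0 ≅ Z^5, C_1 ≅ Z^10, C_2 ≅ Z^5.

∂_1: C_1 → C_0 maps an edge to its endpoints' difference, ∂[p,q] = q − p.
As a 5×10 matrix over Z this has rank 4, with invariant factors (1,1,1,1).

Boundary ∂_2: C_2 → C_1 acts by ∂[p,q,r] = [q,r] − [p,r] + [p,q]. For instance
  ∂ABD = BD − AD + AB,
  ∂DEF = EF − DF + DE.
The resulting 10×5 matrix has rank 5, and its Smith normal form has invariant factors (1,1,1,1,1).

Now H_k = ker ∂_k / im ∂_{k+1}, so:

  H_0: rank C_0 − rank ∂_1 = 5 − 4 = 1, and the invariant factors of ∂_1 are all 1, so H_0 ≅ Z.

H_0 ≅ Z.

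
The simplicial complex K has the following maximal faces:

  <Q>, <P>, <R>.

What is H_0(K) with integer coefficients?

Fix the vertex order P < Q < R and write every simplex with vertices in increasing order. Then dim K = 0 and the simplices of K are:

  0-simplices (3): P, Q, R

Hence C_0 ≅ Z^3.

Reading off H_k = ker ∂_k / im ∂_{k+1}:

  H_0: rank C_0 − rank ∂_1 = 3 − 0 = 3, and there is no ∂_1, so H_0 = Z^3.

H_0 = Z^3.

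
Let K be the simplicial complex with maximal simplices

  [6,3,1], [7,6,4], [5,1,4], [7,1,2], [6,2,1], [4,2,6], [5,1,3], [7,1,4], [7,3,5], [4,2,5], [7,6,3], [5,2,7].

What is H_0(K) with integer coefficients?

H_0 ≅ Z.

Order the vertices as 1 < 2 < 3 < 4 < 5 < 6 < 7. Listing each simplex with vertices in this order, K has dimension 2 with simplices:

  0-simplices (7): [1], [2], [3], [4], [5], [6], [7]
  1-simplices (18): [1,2], [1,3], [1,4], [1,5], [1,6], [1,7], [2,4], [2,5], [2,6], [2,7], [3,5], [3,6], [3,7], [4,5], [4,6], [4,7], [5,7], [6,7]
  2-simplices (12): [1,2,6], [1,2,7], [1,3,5], [1,3,6], [1,4,5], [1,4,7], [2,4,5], [2,4,6], [2,5,7], [3,5,7], [3,6,7], [4,6,7]

giving chain groups C_0 ≅ Z^7, C_1 ≅ Z^18, C_2 ≅ Z^12.

∂_1: C_1 → C_0 is given by ∂[p,q] = [q] − [p]. For instance
  ∂[3,7] = [7] − [3].
This gives a 7×18 integer matrix of rank 6; reducing to Smith normal form yields diagonal entries (1,1,1,1,1,1).

The boundary map ∂_2: C_2 → C_1 sends each 2-simplex [p,q,r] to [q,r] − [p,r] + [p,q]. For instance
  ∂[3,6,7] = [6,7] − [3,7] + [3,6],
  ∂[1,4,5] = [4,5] − [1,5] + [1,4].
The resulting 18×12 matrix has rank 12, and its Smith normal form has invariant factors (1,1,1,1,1,1,1,1,1,1,1,2).

From H_k ≅ ker(∂_k) / im(∂_{k+1}) we obtain:

  H_0: rank C_0 − rank ∂_1 = 7 − 6 = 1, and the invariant factors of ∂_1 are all 1, so H_0 ≅ Z.

(K is a triangulation of the real projective plane RP^2.)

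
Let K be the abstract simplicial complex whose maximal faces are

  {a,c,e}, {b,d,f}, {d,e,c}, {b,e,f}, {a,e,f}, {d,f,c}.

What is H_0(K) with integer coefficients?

Take the total order a < b < c < d < e < f on the vertex set. Then K (dimension 2) consists of the simplices:

  0-simplices (6): a, b, c, d, e, f
  1-simplices (12): ac, ae, af, bd, be, bf, cd, ce, cf, de, df, ef
  2-simplices (6): ace, aef, bdf, bef, cde, cdf

Hence C_0 ≅ Z^6, C_1 ≅ Z^12, C_2 ≅ Z^6.

∂_1: C_1 → C_0 maps an edge to its endpoints' difference, ∂[p,q] = q − p.
As a 6×12 matrix over Z this has rank 5, with invariant factors (1,1,1,1,1).

Boundary ∂_2: C_2 → C_1 maps a triangle to the signed sum of its edges. For instance
  ∂aef = ef − af + ae,
  ∂ace = ce − ae + ac.
As a 12×6 matrix over Z this has rank 6, with invariant factors (1,1,1,1,1,1).

Reading off H_k = ker ∂_k / im ∂_{k+1}:

  H_0: rank C_0 − rank ∂_1 = 6 − 5 = 1, and the invariant factors of ∂_1 are all 1, so H_0 = Z.

H_0 ≅ Z.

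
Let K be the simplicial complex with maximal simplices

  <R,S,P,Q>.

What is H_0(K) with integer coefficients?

H_0 ≅ Z.

We work with the vertex ordering P < Q < R < S. The simplices of K, each written with vertices in increasing order, are:

  0-simplices (4): P, Q, R, S
  1-simplices (6): PQ, PR, PS, QR, QS, RS
  2-simplices (4): PQR, PQS, PRS, QRS
  3-simplices (1): PQRS

giving chain groups C_0 ≅ Z^4, C_1 ≅ Z^6, C_2 ≅ Z^4, C_3 ≅ Z^1.

∂_1: C_1 → C_0 maps an edge to its endpoints' difference, ∂[p,q] = q − p.
The 4×6 boundary matrix has rank 3 and Smith normal form diag(1,1,1).

Boundary ∂_2: C_2 → C_1 sends each 2-simplex [p,q,r] to [q,r] − [p,r] + [p,q]. For instance
  ∂PRS = RS − PS + PR,
  ∂PQS = QS − PS + PQ.
The 6×4 boundary matrix has rank 3 and Smith normal form diag(1,1,1).

∂_3: C_3 → C_2 sends each 3-simplex σ to the alternating sum Σ_i (−1)^i (σ with its i-th vertex removed). For instance
  ∂PQRS = QRS − PRS + PQS − PQR.
This gives a 4×1 integer matrix of rank 1; reducing to Smith normal form yields diagonal entries (1).

Now H_k = ker ∂_k / im ∂_{k+1}, so:

  H_0: rank C_0 − rank ∂_1 = 4 − 3 = 1, and the invariant factors of ∂_1 are all 1, so H_0 ≅ Z.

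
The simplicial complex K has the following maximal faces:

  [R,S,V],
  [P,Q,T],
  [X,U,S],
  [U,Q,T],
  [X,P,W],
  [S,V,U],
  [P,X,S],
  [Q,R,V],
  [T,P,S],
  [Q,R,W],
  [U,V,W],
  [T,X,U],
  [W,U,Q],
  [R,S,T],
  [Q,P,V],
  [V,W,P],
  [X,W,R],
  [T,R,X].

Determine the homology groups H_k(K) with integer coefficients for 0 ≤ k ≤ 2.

Take the total order P < Q < R < S < T < U < V < W < X on the vertex set. Then K (dimension 2) consists of the simplices:

  0-simplices (9): P, Q, R, S, T, U, V, W, X
  1-simplices (27): PQ, PS, PT, PV, PW, PX, QR, QT, QU, QV, QW, RS, RT, RV, RW, RX, ST, SU, SV, SX, TU, TX, UV, UW, UX, VW, WX
  2-simplices (18): PQT, PQV, PST, PSX, PVW, PWX, QRV, QRW, QTU, QUW, RST, RSV, RTX, RWX, SUV, SUX, TUX, UVW

Hence C_0 ≅ Z^9, C_1 ≅ Z^27, C_2 ≅ Z^18.

∂_1: C_1 → C_0 is given by ∂[p,q] = [q] − [p].
This gives a 9×27 integer matrix of rank 8; reducing to Smith normal form yields diagonal entries (1,1,1,1,1,1,1,1).

Boundary ∂_2: C_2 → C_1 sends each 2-simplex [p,q,r] to [q,r] − [p,r] + [p,q]. For instance
  ∂RWX = WX − RX + RW,
  ∂QRW = RW − QW + QR.
The 27×18 boundary matrix has rank 18 and Smith normal form diag(1,1,1,1,1,1,1,1,1,1,1,1,1,1,1,1,1,2).

From H_k ≅ ker(∂_k) / im(∂_{k+1}) we obtain:

  H_0: rank C_0 − rank ∂_1 = 9 − 8 = 1, and the invariant factors of ∂_1 are all 1, so H_0 = Z.
  H_1: rank ker ∂_1 − rank ∂_2 = (27 − 8) − 18 = 1, and ∂_2 has invariant factor 2 > 1, so H_1 = Z ⊕ Z/2.
  H_2: rank ker ∂_2 − rank ∂_3 = (18 − 18) − 0 = 0, and there is no ∂_3, so H_2 = 0.

H_0 ≅ Z,  H_1 ≅ Z ⊕ Z/2,  H_2 = 0.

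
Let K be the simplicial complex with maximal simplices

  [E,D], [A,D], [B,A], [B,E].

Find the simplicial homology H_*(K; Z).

H_0 ≅ Z,  H_1 ≅ Z.

Order the vertices as A < B < D < E. Listing each simplex with vertices in this order, K has dimension 1 with simplices:

  0-simplices (4): A, B, D, E
  1-simplices (4): AB, AD, BE, DE

Hence C_0 ≅ Z^4, C_1 ≅ Z^4.

∂_1: C_1 → C_0 sends each edge [p,q] (with p < q) to q − p.
The 4×4 boundary matrix has rank 3 and Smith normal form diag(1,1,1).

Now H_k = ker ∂_k / im ∂_{k+1}, so:

  H_0: rank C_0 − rank ∂_1 = 4 − 3 = 1, and the invariant factors of ∂_1 are all 1, so H_0 ≅ Z.
  H_1: rank ker ∂_1 − rank ∂_2 = (4 − 3) − 0 = 1, and there is no ∂_2, so H_1 ≅ Z.

As a check, the Euler characteristic is 4 − 4 = 0, which agrees with 1 − 1 = 0.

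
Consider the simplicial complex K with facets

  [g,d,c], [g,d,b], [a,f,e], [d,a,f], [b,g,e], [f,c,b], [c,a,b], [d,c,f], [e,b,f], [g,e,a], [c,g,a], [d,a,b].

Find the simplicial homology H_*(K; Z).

H_0 ≅ Z,  H_1 ≅ Z/2Z,  H_2 = 0.

K has 7 vertices, 18 edges, 12 triangles.
rank ∂_0 = 0, rank ∂_1 = 6 ⇒ b_0 = 7 − 0 − 6 = 1; all invariant factors of ∂_1 are 1 so no torsion. So H_0 ≅ Z.
rank ∂_1 = 6, rank ∂_2 = 12 ⇒ b_1 = 18 − 6 − 12 = 0; ∂_2 has invariant factor(s) [2] giving torsion. So H_1 ≅ Z/2Z.
rank ∂_2 = 12, rank ∂_3 = 0 ⇒ b_2 = 12 − 12 − 0 = 0. So H_2 ≅ 0.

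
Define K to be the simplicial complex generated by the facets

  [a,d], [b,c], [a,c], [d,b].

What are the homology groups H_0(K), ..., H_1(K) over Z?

Fix the vertex order a < b < c < d and write every simplex with vertices in increasing order. Then dim K = 1 and the simplices of K are:

  0-simplices (4): a, b, c, d
  1-simplices (4): ac, ad, bc, bd

Hence C_0 ≅ Z^4, C_1 ≅ Z^4.

The boundary map ∂_1: C_1 → C_0 maps an edge to its endpoints' difference, ∂[p,q] = q − p. For instance
  ∂bd = d − b.
The resulting 4×4 matrix has rank 3, and its Smith normal form has invariant factors (1,1,1).

From H_k ≅ ker(∂_k) / im(∂_{k+1}) we obtain:

  H_0: rank C_0 − rank ∂_1 = 4 − 3 = 1, and the invariant factors of ∂_1 are all 1, so H_0 = Z.
  H_1: rank ker ∂_1 − rank ∂_2 = (4 − 3) − 0 = 1, and there is no ∂_2, so H_1 = Z.

As a check, the Euler characteristic is 4 − 4 = 0, which agrees with 1 − 1 = 0.

H_0 = Z,  H_1 = Z.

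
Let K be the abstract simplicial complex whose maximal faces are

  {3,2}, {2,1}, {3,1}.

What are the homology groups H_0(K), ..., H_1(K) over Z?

Order the vertices as 1 < 2 < 3. Listing each simplex with vertices in this order, K has dimension 1 with simplices:

  0-simplices (3): [1], [2], [3]
  1-simplices (3): [1,2], [1,3], [2,3]

Hence C_0 ≅ Z^3, C_1 ≅ Z^3.

∂_1: C_1 → C_0 is given by ∂[p,q] = [q] − [p].
This gives a 3×3 integer matrix of rank 2; reducing to Smith normal form yields diagonal entries (1,1).

Reading off H_k = ker ∂_k / im ∂_{k+1}:

  H_0: rank C_0 − rank ∂_1 = 3 − 2 = 1, and the invariant factors of ∂_1 are all 1, so H_0 = Z.
  H_1: rank ker ∂_1 − rank ∂_2 = (3 − 2) − 0 = 1, and there is no ∂_2, so H_1 = Z.

H_0 = Z,  H_1 = Z.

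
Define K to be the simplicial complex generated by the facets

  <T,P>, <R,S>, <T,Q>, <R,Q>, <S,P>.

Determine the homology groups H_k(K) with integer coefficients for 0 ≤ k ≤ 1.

Fix the vertex order P < Q < R < S < T and write every simplex with vertices in increasing order. Then dim K = 1 and the simplices of K are:

  0-simplices (5): P, Q, R, S, T
  1-simplices (5): PS, PT, QR, QT, RS

Hence C_0 ≅ Z^5, C_1 ≅ Z^5.

Boundary ∂_1: C_1 → C_0 sends each edge [p,q] (with p < q) to q − p. For instance
  ∂RS = S − R.
The 5×5 boundary matrix has rank 4 and Smith normal form diag(1,1,1,1).

Reading off H_k = ker ∂_k / im ∂_{k+1}:

  H_0: rank C_0 − rank ∂_1 = 5 − 4 = 1, and the invariant factors of ∂_1 are all 1, so H_0 ≅ Z.
  H_1: rank ker ∂_1 − rank ∂_2 = (5 − 4) − 0 = 1, and there is no ∂_2, so H_1 ≅ Z.

H_0 ≅ Z,  H_1 ≅ Z.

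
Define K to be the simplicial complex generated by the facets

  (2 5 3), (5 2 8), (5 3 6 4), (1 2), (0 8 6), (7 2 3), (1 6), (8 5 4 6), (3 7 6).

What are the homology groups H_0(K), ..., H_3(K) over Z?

H_0 = Z,  H_1 = Z,  H_2 = 0,  H_3 = 0.

Fix the vertex order 0 < 1 < 2 < 3 < 4 < 5 < 6 < 7 < 8 and write every simplex with vertices in increasing order. Then dim K = 3 and the simplices of K are:

  0-simplices (9): [0], [1], [2], [3], [4], [5], [6], [7], [8]
  1-simplices (19): [0,6], [0,8], [1,2], [1,6], [2,3], [2,5], [2,7], [2,8], [3,4], [3,5], [3,6], [3,7], [4,5], [4,6], [4,8], [5,6], [5,8], [6,7], [6,8]
  2-simplices (12): [0,6,8], [2,3,5], [2,3,7], [2,5,8], [3,4,5], [3,4,6], [3,5,6], [3,6,7], [4,5,6], [4,5,8], [4,6,8], [5,6,8]
  3-simplices (2): [3,4,5,6], [4,5,6,8]

so the chain groups are C_0 ≅ Z^9, C_1 ≅ Z^19, C_2 ≅ Z^12, C_3 ≅ Z^2.

∂_1: C_1 → C_0 sends each edge [p,q] (with p < q) to q − p.
The resulting 9×19 matrix has rank 8, and its Smith normal form has invariant factors (1,1,1,1,1,1,1,1).

∂_2: C_2 → C_1 maps a triangle to the signed sum of its edges. For instance
  ∂[0,6,8] = [6,8] − [0,8] + [0,6],
  ∂[4,5,8] = [5,8] − [4,8] + [4,5].
As a 19×12 matrix over Z this has rank 10, with invariant factors (1,1,1,1,1,1,1,1,1,1).

∂_3: C_3 → C_2 sends each 3-simplex σ to the alternating sum Σ_i (−1)^i (σ with its i-th vertex removed). For instance
  ∂[3,4,5,6] = [4,5,6] − [3,5,6] + [3,4,6] − [3,4,5],
  ∂[4,5,6,8] = [5,6,8] − [4,6,8] + [4,5,8] − [4,5,6].
As a 12×2 matrix over Z this has rank 2, with invariant factors (1,1).

Reading off H_k = ker ∂_k / im ∂_{k+1}:

  H_0: rank C_0 − rank ∂_1 = 9 − 8 = 1, and the invariant factors of ∂_1 are all 1, so H_0 = Z.
  H_1: rank ker ∂_1 − rank ∂_2 = (19 − 8) − 10 = 1, and the invariant factors of ∂_2 are all 1, so H_1 = Z.
  H_2: rank ker ∂_2 − rank ∂_3 = (12 − 10) − 2 = 0, and the invariant factors of ∂_3 are all 1, so H_2 = 0.
  H_3: rank ker ∂_3 − rank ∂_4 = (2 − 2) − 0 = 0, and there is no ∂_4, so H_3 = 0.

As a check, the Euler characteristic is 9 − 19 + 12 − 2 = 0, which agrees with 1 − 1 + 0 − 0 = 0.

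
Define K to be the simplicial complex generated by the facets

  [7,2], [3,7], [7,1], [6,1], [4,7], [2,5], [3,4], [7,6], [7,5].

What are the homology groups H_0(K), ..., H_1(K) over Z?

Take the total order 1 < 2 < 3 < 4 < 5 < 6 < 7 on the vertex set. Then K (dimension 1) consists of the simplices:

  0-simplices (7): [1], [2], [3], [4], [5], [6], [7]
  1-simplices (9): [1,6], [1,7], [2,5], [2,7], [3,4], [3,7], [4,7], [5,7], [6,7]

giving chain groups C_0 ≅ Z^7, C_1 ≅ Z^9.

Boundary ∂_1: C_1 → C_0 is given by ∂[p,q] = [q] − [p].
This gives a 7×9 integer matrix of rank 6; reducing to Smith normal form yields diagonal entries (1,1,1,1,1,1).

Computing H_k = (kernel of ∂_k) / (image of ∂_{k+1}):

  H_0: rank C_0 − rank ∂_1 = 7 − 6 = 1, and the invariant factors of ∂_1 are all 1, so H_0 = Z.
  H_1: rank ker ∂_1 − rank ∂_2 = (9 − 6) − 0 = 3, and there is no ∂_2, so H_1 = Z^3.

H_0 = Z,  H_1 = Z^3.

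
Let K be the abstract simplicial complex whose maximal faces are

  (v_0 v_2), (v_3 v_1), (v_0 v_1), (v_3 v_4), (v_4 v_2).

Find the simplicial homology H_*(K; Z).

Order the vertices as v_0 < v_1 < v_2 < v_3 < v_4. Listing each simplex with vertices in this order, K has dimension 1 with simplices:

  0-simplices (5): [v_0], [v_1], [v_2], [v_3], [v_4]
  1-simplices (5): [v_0,v_1], [v_0,v_2], [v_1,v_3], [v_2,v_4], [v_3,v_4]

giving chain groups C_0 ≅ Z^5, C_1 ≅ Z^5.

Boundary ∂_1: C_1 → C_0 sends each edge [p,q] (with p < q) to q − p. For instance
  ∂[v_0,v_2] = [v_2] − [v_0].
The 5×5 boundary matrix has rank 4 and Smith normal form diag(1,1,1,1).

Now H_k = ker ∂_k / im ∂_{k+1}, so:

  H_0: rank C_0 − rank ∂_1 = 5 − 4 = 1, and the invariant factors of ∂_1 are all 1, so H_0 ≅ Z.
  H_1: rank ker ∂_1 − rank ∂_2 = (5 − 4) − 0 = 1, and there is no ∂_2, so H_1 ≅ Z.

As a check, the Euler characteristic is 5 − 5 = 0, which agrees with 1 − 1 = 0.

H_0 ≅ Z,  H_1 ≅ Z.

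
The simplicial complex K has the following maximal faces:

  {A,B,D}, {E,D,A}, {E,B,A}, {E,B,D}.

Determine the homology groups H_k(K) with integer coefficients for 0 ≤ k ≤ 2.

H_0 ≅ Z,  H_1 = 0,  H_2 ≅ Z.

We work with the vertex ordering A < B < D < E. The simplices of K, each written with vertices in increasing order, are:

  0-simplices (4): A, B, D, E
  1-simplices (6): AB, AD, AE, BD, BE, DE
  2-simplices (4): ABD, ABE, ADE, BDE

Hence C_0 ≅ Z^4, C_1 ≅ Z^6, C_2 ≅ Z^4.

∂_1: C_1 → C_0 maps an edge to its endpoints' difference, ∂[p,q] = q − p.
As a 4×6 matrix over Z this has rank 3, with invariant factors (1,1,1).

The boundary map ∂_2: C_2 → C_1 sends each 2-simplex [p,q,r] to [q,r] − [p,r] + [p,q]. For instance
  ∂ABD = BD − AD + AB,
  ∂ADE = DE − AE + AD.
The resulting 6×4 matrix has rank 3, and its Smith normal form has invariant factors (1,1,1).

Computing H_k = (kernel of ∂_k) / (image of ∂_{k+1}):

  H_0: rank C_0 − rank ∂_1 = 4 − 3 = 1, and the invariant factors of ∂_1 are all 1, so H_0 = Z.
  H_1: rank ker ∂_1 − rank ∂_2 = (6 − 3) − 3 = 0, and the invariant factors of ∂_2 are all 1, so H_1 = 0.
  H_2: rank ker ∂_2 − rank ∂_3 = (4 − 3) − 0 = 1, and there is no ∂_3, so H_2 = Z.

(K is a triangulation of the 2-sphere S^2.)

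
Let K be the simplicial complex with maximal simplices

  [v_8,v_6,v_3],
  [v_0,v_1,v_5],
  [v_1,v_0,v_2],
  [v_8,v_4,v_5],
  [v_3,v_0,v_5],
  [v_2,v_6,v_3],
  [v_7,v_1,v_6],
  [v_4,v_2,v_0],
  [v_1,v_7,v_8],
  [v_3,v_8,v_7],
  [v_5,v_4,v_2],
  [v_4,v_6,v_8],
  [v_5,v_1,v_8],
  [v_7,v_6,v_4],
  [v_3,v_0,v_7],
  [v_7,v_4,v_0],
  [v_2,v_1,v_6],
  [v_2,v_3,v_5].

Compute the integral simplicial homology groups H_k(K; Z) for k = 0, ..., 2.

H_0 ≅ Z,  H_1 ≅ Z × Z/2,  H_2 = 0.

K has 9 vertices, 27 edges, 18 triangles.
rank ∂_0 = 0, rank ∂_1 = 8 ⇒ b_0 = 9 − 0 − 8 = 1; all invariant factors of ∂_1 are 1 so no torsion. So H_0 ≅ Z.
rank ∂_1 = 8, rank ∂_2 = 18 ⇒ b_1 = 27 − 8 − 18 = 1; ∂_2 has invariant factor(s) [2] giving torsion. So H_1 ≅ Z × Z/2.
rank ∂_2 = 18, rank ∂_3 = 0 ⇒ b_2 = 18 − 18 − 0 = 0. So H_2 ≅ 0.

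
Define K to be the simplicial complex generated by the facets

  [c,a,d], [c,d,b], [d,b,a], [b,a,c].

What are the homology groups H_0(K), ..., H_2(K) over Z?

Order the vertices as a < b < c < d. Listing each simplex with vertices in this order, K has dimension 2 with simplices:

  0-simplices (4): a, b, c, d
  1-simplices (6): ab, ac, ad, bc, bd, cd
  2-simplices (4): abc, abd, acd, bcd

Hence C_0 ≅ Z^4, C_1 ≅ Z^6, C_2 ≅ Z^4.

The boundary map ∂_1: C_1 → C_0 maps an edge to its endpoints' difference, ∂[p,q] = q − p.
The 4×6 boundary matrix has rank 3 and Smith normal form diag(1,1,1).

Boundary ∂_2: C_2 → C_1 acts by ∂[p,q,r] = [q,r] − [p,r] + [p,q]. For instance
  ∂abd = bd − ad + ab,
  ∂acd = cd − ad + ac.
This gives a 6×4 integer matrix of rank 3; reducing to Smith normal form yields diagonal entries (1,1,1).

Now H_k = ker ∂_k / im ∂_{k+1}, so:

  H_0: rank C_0 − rank ∂_1 = 4 − 3 = 1, and the invariant factors of ∂_1 are all 1, so H_0 = Z.
  H_1: rank ker ∂_1 − rank ∂_2 = (6 − 3) − 3 = 0, and the invariant factors of ∂_2 are all 1, so H_1 = 0.
  H_2: rank ker ∂_2 − rank ∂_3 = (4 − 3) − 0 = 1, and there is no ∂_3, so H_2 = Z.

(K is a triangulation of the 2-sphere S^2.)

H_0 = Z,  H_1 = 0,  H_2 = Z.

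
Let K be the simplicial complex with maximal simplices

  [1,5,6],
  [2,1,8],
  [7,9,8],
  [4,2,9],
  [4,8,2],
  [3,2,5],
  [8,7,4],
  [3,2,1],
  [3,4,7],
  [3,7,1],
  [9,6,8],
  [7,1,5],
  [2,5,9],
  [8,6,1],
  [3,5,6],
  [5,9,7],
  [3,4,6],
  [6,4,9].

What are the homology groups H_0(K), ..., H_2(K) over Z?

H_0 = Z,  H_1 = Z ⊕ Z/2,  H_2 = 0.

Take the total order 1 < 2 < 3 < 4 < 5 < 6 < 7 < 8 < 9 on the vertex set. Then K (dimension 2) consists of the simplices:

  0-simplices (9): [1], [2], [3], [4], [5], [6], [7], [8], [9]
  1-simplices (27): (27 of them)
  2-simplices (18): [1,2,3], [1,2,8], [1,3,7], [1,5,6], [1,5,7], [1,6,8], [2,3,5], [2,4,8], [2,4,9], [2,5,9], [3,4,6], [3,4,7], [3,5,6], [4,6,9], [4,7,8], [5,7,9], [6,8,9], [7,8,9]

Hence C_0 ≅ Z^9, C_1 ≅ Z^27, C_2 ≅ Z^18.

The boundary map ∂_1: C_1 → C_0 maps an edge to its endpoints' difference, ∂[p,q] = q − p.
The 9×27 boundary matrix has rank 8 and Smith normal form diag(1,1,1,1,1,1,1,1).

The boundary map ∂_2: C_2 → C_1 maps a triangle to the signed sum of its edges. For instance
  ∂[1,2,3] = [2,3] − [1,3] + [1,2],
  ∂[7,8,9] = [8,9] − [7,9] + [7,8].
This gives a 27×18 integer matrix of rank 18; reducing to Smith normal form yields diagonal entries (1,1,1,1,1,1,1,1,1,1,1,1,1,1,1,1,1,2).

Now H_k = ker ∂_k / im ∂_{k+1}, so:

  H_0: rank C_0 − rank ∂_1 = 9 − 8 = 1, and the invariant factors of ∂_1 are all 1, so H_0 ≅ Z.
  H_1: rank ker ∂_1 − rank ∂_2 = (27 − 8) − 18 = 1, and ∂_2 has invariant factor 2 > 1, so H_1 ≅ Z ⊕ Z/2.
  H_2: rank ker ∂_2 − rank ∂_3 = (18 − 18) − 0 = 0, and there is no ∂_3, so H_2 ≅ 0.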